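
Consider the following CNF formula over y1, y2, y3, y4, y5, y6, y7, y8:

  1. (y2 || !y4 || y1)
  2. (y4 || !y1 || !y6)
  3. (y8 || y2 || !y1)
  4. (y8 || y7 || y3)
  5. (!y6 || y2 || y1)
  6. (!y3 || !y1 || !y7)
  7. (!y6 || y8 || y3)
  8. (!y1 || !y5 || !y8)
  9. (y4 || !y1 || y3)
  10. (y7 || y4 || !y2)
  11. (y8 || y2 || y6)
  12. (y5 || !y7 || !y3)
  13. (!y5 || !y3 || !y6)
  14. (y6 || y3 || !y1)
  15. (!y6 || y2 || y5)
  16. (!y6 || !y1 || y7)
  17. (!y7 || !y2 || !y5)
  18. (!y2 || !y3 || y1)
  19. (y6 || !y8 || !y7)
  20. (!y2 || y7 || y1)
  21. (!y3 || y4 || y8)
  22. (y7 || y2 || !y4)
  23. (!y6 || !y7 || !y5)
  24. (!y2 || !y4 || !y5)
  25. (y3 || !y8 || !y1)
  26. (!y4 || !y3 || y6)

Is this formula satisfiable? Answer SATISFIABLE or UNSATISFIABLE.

Set y1 = False and propagate.
Try y2 = True.
  then y3 is forced to False.
  then y7 is forced to True.
  then y5 is forced to False.
For the remaining variables, y4 = False, y6 = False, y8 = False works.
Every clause has at least one true literal under this assignment.
So y1=False  y2=True  y3=False  y4=False  y5=False  y6=False  y7=True  y8=False is a satisfying assignment.

SATISFIABLE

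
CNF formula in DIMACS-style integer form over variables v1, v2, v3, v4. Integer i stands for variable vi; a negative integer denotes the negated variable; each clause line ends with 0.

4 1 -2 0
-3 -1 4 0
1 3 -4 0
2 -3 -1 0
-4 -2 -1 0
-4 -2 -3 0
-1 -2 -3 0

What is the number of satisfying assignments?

6

Satisfying assignments:
  v1=F v2=F v3=F v4=F
  v1=F v2=F v3=T v4=F
  v1=F v2=F v3=T v4=T
  v1=T v2=F v3=F v4=F
  v1=T v2=F v3=F v4=T
  v1=T v2=T v3=F v4=F
Count: 6.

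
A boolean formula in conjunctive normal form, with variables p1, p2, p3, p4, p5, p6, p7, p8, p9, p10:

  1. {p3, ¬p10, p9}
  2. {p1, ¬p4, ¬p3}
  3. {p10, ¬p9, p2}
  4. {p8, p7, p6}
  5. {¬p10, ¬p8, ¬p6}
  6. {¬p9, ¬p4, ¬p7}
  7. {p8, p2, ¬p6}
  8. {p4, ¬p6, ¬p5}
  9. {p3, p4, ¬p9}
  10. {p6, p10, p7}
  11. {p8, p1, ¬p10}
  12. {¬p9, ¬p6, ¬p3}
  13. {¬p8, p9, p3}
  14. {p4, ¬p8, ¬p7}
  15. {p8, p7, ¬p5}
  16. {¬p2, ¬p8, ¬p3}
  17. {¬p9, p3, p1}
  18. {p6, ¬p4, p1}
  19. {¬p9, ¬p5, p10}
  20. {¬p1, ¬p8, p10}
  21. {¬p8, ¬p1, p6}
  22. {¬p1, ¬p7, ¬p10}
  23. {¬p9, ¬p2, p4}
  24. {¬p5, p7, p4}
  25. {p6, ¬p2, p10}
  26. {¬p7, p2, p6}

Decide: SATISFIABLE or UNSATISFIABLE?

SATISFIABLE

p5 occurs only negated in the remaining clauses — set p5 = False.
Branch on p1: take p1 = True.
Try p2 = True.
The remaining clauses are satisfied by p3 = False, p4 = True, p6 = True, p7 = False, p8 = False, p9 = True, p10 = False.
Every clause has at least one true literal under this assignment.
So p1=True, p2=True, p3=False, p4=True, p5=False, p6=True, p7=False, p8=False, p9=True, p10=False is a satisfying assignment.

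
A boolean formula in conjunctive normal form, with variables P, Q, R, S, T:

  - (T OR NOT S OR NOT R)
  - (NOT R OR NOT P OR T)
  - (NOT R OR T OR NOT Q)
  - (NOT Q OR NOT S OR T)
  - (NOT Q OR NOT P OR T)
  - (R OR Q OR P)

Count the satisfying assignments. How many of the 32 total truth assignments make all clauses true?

Split on T, then Q.
  T=1, Q=1: P, R, S free → 2^3 = 8.
  T=1, Q=0: S free; 3 ways for (P,R) × 2^1 = 6.
  T=0, Q=1: remaining (P,R,S) ∈ {(0,0,0)} — 1.
  T=0, Q=0: remaining (P,R,S) ∈ {(0,1,0); (1,0,0); (1,0,1)} — 3.
Total: 8 + 6 + 1 + 3 = 18.

18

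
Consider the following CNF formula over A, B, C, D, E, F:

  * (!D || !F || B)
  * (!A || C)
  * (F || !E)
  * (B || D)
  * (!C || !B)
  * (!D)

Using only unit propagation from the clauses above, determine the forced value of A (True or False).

(!D) stands alone — D = False.
(B || D): since D = False, the clause reduces to (B). B = True.
In (!C || !B), !B is now false; !C must hold, so C = False.
In (!A || C), C is now false; !A must hold, so A = False.

False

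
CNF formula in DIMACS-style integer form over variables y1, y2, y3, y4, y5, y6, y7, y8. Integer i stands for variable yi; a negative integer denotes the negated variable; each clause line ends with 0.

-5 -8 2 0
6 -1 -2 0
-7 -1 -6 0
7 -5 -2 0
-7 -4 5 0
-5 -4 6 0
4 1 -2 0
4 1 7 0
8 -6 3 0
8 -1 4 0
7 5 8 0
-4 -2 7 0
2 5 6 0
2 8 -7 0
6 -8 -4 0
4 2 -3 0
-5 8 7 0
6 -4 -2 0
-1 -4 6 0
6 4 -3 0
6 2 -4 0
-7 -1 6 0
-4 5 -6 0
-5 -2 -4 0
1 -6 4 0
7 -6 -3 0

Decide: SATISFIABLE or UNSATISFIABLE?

SATISFIABLE

Try y1 = True.
Try y2 = True.
  then y6 is forced to True.
  then y7 is forced to False.
  then y5 is forced to False.
  then y8 is forced to True.
  then y4 is forced to False.
  then y3 is forced to False.
So y1=T, y2=T, y3=F, y4=F, y5=F, y6=T, y7=F, y8=T is a satisfying assignment.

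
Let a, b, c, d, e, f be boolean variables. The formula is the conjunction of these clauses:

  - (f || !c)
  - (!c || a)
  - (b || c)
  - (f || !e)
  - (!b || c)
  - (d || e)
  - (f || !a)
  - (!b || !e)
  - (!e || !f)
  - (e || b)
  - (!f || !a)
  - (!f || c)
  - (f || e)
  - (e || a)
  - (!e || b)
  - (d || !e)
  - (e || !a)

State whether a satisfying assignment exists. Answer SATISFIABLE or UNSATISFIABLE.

UNSATISFIABLE

e = True:
  propagation gives f=True; an empty clause results — contradiction.
e = False:
  propagation gives d=True, b=True, c=True, f=True; an empty clause results — contradiction.
Every branch closes, so no satisfying assignment exists.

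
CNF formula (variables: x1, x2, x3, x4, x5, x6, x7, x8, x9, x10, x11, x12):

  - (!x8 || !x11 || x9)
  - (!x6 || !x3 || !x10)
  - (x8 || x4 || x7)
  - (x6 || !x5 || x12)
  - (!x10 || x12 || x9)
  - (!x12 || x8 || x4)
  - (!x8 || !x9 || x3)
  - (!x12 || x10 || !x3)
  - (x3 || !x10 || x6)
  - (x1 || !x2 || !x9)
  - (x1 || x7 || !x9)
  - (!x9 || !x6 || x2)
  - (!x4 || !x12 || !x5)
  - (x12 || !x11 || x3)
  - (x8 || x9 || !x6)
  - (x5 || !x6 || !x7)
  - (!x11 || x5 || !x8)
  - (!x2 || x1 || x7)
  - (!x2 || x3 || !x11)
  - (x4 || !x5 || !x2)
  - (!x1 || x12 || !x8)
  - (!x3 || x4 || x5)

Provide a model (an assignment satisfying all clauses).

x1=False, x2=False, x3=False, x4=False, x5=True, x6=True, x7=True, x8=True, x9=False, x10=True, x11=False, x12=True

Check each clause:
  1. (x9 || !x11 || !x8) — !x11 is true.
  2. (!x10 || !x3 || !x6) — !x3 is true.
  3. (x4 || x8 || x7) — x8 is true.
  4. (x6 || !x5 || x12) — x12 is true.
  5. (x12 || x9 || !x10) — x12 is true.
  6. (x4 || !x12 || x8) — x8 is true.
  7. (x3 || !x8 || !x9) — !x9 is true.
  8. (!x12 || x10 || !x3) — x10 is true.
  9. (x3 || !x10 || x6) — x6 is true.
  10. (!x9 || x1 || !x2) — !x2 is true.
  11. (x1 || x7 || !x9) — x7 is true.
  12. (x2 || !x9 || !x6) — !x9 is true.
  13. (!x12 || !x4 || !x5) — !x4 is true.
  14. (!x11 || x12 || x3) — x12 is true.
  15. (x8 || !x6 || x9) — x8 is true.
  16. (x5 || !x7 || !x6) — x5 is true.
  17. (x5 || !x8 || !x11) — x5 is true.
  18. (x1 || !x2 || x7) — !x2 is true.
  19. (x3 || !x11 || !x2) — !x11 is true.
  20. (x4 || !x2 || !x5) — !x2 is true.
  21. (!x8 || !x1 || x12) — x12 is true.
  22. (x4 || !x3 || x5) — x5 is true.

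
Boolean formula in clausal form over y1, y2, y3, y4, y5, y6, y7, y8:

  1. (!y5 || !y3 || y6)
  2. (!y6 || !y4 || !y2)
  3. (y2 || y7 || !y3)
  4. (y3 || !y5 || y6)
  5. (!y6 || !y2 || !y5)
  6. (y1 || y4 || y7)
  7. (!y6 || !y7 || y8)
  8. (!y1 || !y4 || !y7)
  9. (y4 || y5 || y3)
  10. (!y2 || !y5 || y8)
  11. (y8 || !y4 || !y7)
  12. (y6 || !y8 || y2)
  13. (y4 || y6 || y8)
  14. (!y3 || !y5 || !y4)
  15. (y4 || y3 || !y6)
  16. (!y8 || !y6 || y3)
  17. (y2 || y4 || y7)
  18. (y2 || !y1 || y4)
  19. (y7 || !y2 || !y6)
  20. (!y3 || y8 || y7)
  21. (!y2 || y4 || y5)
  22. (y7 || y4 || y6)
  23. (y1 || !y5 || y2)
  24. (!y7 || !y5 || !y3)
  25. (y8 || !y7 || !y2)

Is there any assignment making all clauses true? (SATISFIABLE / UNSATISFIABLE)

SATISFIABLE

Set y1 = True and propagate.
Try y2 = True.
For the remaining variables, y3 = False, y4 = True, y5 = False, y6 = False, y7 = False, y8 = False works.
So y1 = True, y2 = True, y3 = False, y4 = True, y5 = False, y6 = False, y7 = False, y8 = False is a satisfying assignment.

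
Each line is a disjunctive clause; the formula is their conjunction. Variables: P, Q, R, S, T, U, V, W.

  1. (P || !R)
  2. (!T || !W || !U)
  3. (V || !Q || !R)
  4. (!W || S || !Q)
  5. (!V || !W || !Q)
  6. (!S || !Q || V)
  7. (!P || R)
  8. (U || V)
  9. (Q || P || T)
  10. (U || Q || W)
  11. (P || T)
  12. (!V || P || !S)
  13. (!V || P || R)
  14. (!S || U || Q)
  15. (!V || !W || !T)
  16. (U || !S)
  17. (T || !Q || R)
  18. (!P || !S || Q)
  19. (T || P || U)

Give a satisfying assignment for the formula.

P=1  Q=1  R=1  S=1  T=0  U=1  V=1  W=0

Set P = True and propagate.
  then R is forced to True.
The remaining clauses are satisfied by Q = True, S = True, T = False, U = True, V = True, W = False.
Every clause has at least one true literal under this assignment.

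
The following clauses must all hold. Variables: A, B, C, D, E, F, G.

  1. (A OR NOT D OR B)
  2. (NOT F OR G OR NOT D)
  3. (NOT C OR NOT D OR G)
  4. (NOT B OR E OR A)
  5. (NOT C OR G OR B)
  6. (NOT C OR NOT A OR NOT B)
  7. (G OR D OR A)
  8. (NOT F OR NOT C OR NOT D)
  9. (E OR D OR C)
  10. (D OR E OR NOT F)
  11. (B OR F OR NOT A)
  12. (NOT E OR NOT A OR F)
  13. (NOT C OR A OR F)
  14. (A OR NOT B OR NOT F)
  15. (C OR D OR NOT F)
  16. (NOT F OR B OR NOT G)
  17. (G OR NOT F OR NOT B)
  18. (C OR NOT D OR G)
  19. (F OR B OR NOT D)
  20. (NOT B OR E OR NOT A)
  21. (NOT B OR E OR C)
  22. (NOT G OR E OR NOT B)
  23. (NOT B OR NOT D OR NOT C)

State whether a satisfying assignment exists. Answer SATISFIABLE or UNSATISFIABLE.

SATISFIABLE

Branch on A: take A = False.
Branch on B: take B = False.
  then D is forced to False.
  then G is forced to True.
  then F is forced to False.
  then C is forced to False.
  then E is forced to True.
Every clause has at least one true literal under this assignment.
So A = F, B = F, C = F, D = F, E = T, F = F, G = T is a satisfying assignment.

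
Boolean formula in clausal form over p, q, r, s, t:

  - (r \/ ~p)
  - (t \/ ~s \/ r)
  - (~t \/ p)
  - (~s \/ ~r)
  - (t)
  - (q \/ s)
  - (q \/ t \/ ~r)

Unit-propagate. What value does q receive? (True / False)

(t) stands alone — t = True.
From (p \/ ~t) and t = True: p = True.
In (~p \/ r), ~p is now false; r must hold, so r = True.
(~s \/ ~r) with r = True leaves only ~s, so s = False.
From (q \/ s) and s = False: q = True.

True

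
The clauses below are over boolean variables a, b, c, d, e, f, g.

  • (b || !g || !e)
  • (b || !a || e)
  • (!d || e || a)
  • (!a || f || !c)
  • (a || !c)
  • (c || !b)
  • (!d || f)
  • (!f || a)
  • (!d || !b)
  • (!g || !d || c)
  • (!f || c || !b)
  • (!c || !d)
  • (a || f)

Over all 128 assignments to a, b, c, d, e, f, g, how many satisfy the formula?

Satisfying assignments:
  a=1 b=0 c=0 d=0 e=1 f=0 g=0
  a=1 b=0 c=0 d=0 e=1 f=1 g=0
  a=1 b=0 c=0 d=1 e=1 f=1 g=0
  a=1 b=0 c=1 d=0 e=1 f=1 g=0
  a=1 b=1 c=1 d=0 e=0 f=1 g=0
  a=1 b=1 c=1 d=0 e=0 f=1 g=1
  a=1 b=1 c=1 d=0 e=1 f=1 g=0
  a=1 b=1 c=1 d=0 e=1 f=1 g=1
That's 8 in total.

8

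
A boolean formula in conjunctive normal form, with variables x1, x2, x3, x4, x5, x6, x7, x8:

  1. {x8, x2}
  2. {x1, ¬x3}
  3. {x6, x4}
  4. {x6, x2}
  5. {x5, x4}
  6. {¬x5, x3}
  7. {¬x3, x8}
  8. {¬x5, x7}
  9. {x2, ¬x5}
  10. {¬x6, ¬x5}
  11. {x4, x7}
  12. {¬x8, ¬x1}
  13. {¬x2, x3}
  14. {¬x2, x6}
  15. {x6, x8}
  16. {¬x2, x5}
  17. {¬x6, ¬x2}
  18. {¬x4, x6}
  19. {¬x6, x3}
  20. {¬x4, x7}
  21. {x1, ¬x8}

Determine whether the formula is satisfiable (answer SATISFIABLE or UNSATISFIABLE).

UNSATISFIABLE

x6 = True:
  propagation gives x5=False, x4=True, x2=False, x8=True; an empty clause results — contradiction.
x6 = False:
  propagation gives x4=True; an empty clause results — contradiction.
Every branch closes, so no satisfying assignment exists.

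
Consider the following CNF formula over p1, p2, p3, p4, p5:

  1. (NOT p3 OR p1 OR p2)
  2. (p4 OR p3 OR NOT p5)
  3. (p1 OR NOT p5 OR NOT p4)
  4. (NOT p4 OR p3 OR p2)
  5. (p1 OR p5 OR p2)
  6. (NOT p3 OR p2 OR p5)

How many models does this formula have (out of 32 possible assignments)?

15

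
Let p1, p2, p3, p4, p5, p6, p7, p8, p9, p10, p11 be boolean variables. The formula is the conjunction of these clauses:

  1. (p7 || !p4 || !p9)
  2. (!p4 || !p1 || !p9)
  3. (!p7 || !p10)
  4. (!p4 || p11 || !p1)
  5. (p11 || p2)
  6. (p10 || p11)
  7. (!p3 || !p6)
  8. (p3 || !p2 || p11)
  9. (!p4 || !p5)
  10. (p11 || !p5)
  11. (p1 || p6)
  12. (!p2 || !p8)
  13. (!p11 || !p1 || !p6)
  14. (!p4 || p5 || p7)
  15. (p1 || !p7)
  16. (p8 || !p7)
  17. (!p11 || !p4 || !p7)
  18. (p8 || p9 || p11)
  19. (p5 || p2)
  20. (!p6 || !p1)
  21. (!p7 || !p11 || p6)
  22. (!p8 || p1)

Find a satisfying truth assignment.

p1=True, p2=False, p3=True, p4=False, p5=True, p6=False, p7=False, p8=True, p9=False, p10=True, p11=True

Pure literal: p4 appears only negated; assign p4 = False.
Branch on p1: take p1 = True.
  then p6 is forced to False.
Branch on p2: take p2 = False.
  then p11 is forced to True.
  then p5 is forced to True.
  then p7 is forced to False.
p3, p8, p9, p10 are now unconstrained; take p3 = True, p8 = True, p9 = False, p10 = True.
Every clause has at least one true literal under this assignment.
Check each clause:
  1. (!p9 || !p4 || p7) — !p4 is true.
  2. (!p1 || !p4 || !p9) — !p4 is true.
  3. (!p10 || !p7) — !p7 is true.
  4. (p11 || !p1 || !p4) — p11 is true.
  5. (p2 || p11) — p11 is true.
  6. (p10 || p11) — p10 is true.
  7. (!p3 || !p6) — !p6 is true.
  8. (p11 || p3 || !p2) — p11 is true.
  9. (!p5 || !p4) — !p4 is true.
  10. (p11 || !p5) — p11 is true.
  11. (p6 || p1) — p1 is true.
  12. (!p8 || !p2) — !p2 is true.
  13. (!p6 || !p11 || !p1) — !p6 is true.
  14. (p7 || p5 || !p4) — !p4 is true.
  15. (!p7 || p1) — !p7 is true.
  16. (p8 || !p7) — p8 is true.
  17. (!p7 || !p4 || !p11) — !p7 is true.
  18. (p8 || p11 || p9) — p8 is true.
  19. (p2 || p5) — p5 is true.
  20. (!p1 || !p6) — !p6 is true.
  21. (p6 || !p11 || !p7) — !p7 is true.
  22. (p1 || !p8) — p1 is true.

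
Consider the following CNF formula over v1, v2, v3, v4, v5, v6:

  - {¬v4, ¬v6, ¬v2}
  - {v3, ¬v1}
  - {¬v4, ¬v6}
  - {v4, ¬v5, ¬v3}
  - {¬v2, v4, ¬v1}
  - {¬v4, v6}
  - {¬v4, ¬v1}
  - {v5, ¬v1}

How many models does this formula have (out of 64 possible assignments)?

12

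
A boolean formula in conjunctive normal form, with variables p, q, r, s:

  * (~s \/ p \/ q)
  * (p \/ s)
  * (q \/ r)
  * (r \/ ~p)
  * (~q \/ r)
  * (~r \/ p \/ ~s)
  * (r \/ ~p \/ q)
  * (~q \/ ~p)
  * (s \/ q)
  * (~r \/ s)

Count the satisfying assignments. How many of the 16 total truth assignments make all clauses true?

1

Satisfying assignments:
  p=T q=F r=T s=T
Count: 1.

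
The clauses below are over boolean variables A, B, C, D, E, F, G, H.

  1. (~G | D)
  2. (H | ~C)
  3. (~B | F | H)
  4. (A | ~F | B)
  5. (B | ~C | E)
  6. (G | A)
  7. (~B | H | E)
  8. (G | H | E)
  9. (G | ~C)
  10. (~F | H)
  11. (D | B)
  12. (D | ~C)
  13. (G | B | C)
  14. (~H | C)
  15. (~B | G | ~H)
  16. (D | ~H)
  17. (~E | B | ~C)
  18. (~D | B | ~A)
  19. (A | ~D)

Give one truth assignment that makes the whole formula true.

Set A = True and propagate.
The remaining clauses are satisfied by B = True, C = True, D = True, E = True, F = True, G = True, H = True.
Every clause has at least one true literal under this assignment.
Check each clause:
  1. (D | ~G) — D is true.
  2. (H | ~C) — H is true.
  3. (~B | F | H) — H is true.
  4. (A | B | ~F) — A is true.
  5. (E | B | ~C) — B is true.
  6. (A | G) — A is true.
  7. (H | E | ~B) — H is true.
  8. (H | G | E) — H is true.
  9. (~C | G) — G is true.
  10. (H | ~F) — H is true.
  11. (B | D) — B is true.
  12. (D | ~C) — D is true.
  13. (B | G | C) — B is true.
  14. (~H | C) — C is true.
  15. (~B | G | ~H) — G is true.
  16. (~H | D) — D is true.
  17. (B | ~C | ~E) — B is true.
  18. (~D | B | ~A) — B is true.
  19. (A | ~D) — A is true.

A=True, B=True, C=True, D=True, E=True, F=True, G=True, H=True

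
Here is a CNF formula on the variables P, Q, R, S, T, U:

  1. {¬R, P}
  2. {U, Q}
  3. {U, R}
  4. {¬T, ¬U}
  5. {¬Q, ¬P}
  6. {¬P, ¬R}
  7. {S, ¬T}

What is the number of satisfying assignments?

6

The models are:
  P=0 Q=0 R=0 S=0 T=0 U=1
  P=0 Q=0 R=0 S=1 T=0 U=1
  P=0 Q=1 R=0 S=0 T=0 U=1
  P=0 Q=1 R=0 S=1 T=0 U=1
  P=1 Q=0 R=0 S=0 T=0 U=1
  P=1 Q=0 R=0 S=1 T=0 U=1
That's 6 in total.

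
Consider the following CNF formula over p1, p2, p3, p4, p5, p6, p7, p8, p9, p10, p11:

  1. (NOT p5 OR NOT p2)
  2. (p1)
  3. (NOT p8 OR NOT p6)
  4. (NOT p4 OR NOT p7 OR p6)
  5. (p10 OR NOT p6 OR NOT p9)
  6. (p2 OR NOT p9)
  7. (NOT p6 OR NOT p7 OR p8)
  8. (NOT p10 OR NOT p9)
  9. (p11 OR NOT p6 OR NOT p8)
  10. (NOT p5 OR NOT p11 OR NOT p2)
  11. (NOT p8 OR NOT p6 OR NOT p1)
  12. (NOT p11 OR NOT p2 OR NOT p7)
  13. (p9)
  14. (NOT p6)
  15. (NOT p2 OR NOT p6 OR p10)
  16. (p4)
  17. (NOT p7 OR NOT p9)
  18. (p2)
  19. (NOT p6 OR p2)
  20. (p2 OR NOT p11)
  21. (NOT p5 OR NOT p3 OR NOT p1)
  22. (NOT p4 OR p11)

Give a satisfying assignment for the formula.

p1=True  p2=True  p3=True  p4=True  p5=False  p6=False  p7=False  p8=False  p9=True  p10=False  p11=True

The clause (p1) is unit: p1 must be True.
(p9) is a unit clause, so p9 = True.
Unit propagation: (p2) forces p2 = True.
Unit propagation: (NOT p5) forces p5 = False.
The clause (NOT p10) is unit: p10 must be False.
(NOT p6) is a unit clause, so p6 = False.
Unit propagation: (p4) forces p4 = True.
(NOT p7) is a unit clause, so p7 = False.
(p11) is a unit clause, so p11 = True.
p3, p8 are now unconstrained; take p3 = True, p8 = False.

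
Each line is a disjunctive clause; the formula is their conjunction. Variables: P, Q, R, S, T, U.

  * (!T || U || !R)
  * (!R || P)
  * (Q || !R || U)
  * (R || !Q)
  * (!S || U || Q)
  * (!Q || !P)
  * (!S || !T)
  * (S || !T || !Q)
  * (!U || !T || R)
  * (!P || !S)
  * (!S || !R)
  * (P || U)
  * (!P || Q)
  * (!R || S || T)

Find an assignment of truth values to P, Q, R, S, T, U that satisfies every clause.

P=F, Q=F, R=F, S=T, T=F, U=T

Check each clause:
  1. (!T || !R || U) — !T is true.
  2. (!R || P) — !R is true.
  3. (Q || !R || U) — !R is true.
  4. (R || !Q) — !Q is true.
  5. (U || Q || !S) — U is true.
  6. (!Q || !P) — !Q is true.
  7. (!T || !S) — !T is true.
  8. (S || !Q || !T) — !T is true.
  9. (!U || !T || R) — !T is true.
  10. (!S || !P) — !P is true.
  11. (!S || !R) — !R is true.
  12. (U || P) — U is true.
  13. (Q || !P) — !P is true.
  14. (!R || S || T) — S is true.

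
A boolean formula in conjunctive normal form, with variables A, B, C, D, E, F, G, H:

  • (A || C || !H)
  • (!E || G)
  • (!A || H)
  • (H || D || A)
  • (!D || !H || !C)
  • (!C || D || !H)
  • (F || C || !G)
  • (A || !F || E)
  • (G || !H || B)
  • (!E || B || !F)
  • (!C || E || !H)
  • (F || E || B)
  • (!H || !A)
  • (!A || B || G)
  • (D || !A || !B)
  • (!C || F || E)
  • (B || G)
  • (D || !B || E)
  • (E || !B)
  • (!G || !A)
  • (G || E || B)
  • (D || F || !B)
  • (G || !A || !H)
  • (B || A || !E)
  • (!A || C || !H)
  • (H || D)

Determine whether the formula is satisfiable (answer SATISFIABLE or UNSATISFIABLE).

SATISFIABLE

Branch on A: take A = False.
Set B = True and propagate.
  then E is forced to True.
  then G is forced to True.
Set C = False and propagate.
  then H is forced to False.
  then D is forced to True.
  then F is forced to True.
Every clause has at least one true literal under this assignment.
So A=False, B=True, C=False, D=True, E=True, F=True, G=True, H=False is a satisfying assignment.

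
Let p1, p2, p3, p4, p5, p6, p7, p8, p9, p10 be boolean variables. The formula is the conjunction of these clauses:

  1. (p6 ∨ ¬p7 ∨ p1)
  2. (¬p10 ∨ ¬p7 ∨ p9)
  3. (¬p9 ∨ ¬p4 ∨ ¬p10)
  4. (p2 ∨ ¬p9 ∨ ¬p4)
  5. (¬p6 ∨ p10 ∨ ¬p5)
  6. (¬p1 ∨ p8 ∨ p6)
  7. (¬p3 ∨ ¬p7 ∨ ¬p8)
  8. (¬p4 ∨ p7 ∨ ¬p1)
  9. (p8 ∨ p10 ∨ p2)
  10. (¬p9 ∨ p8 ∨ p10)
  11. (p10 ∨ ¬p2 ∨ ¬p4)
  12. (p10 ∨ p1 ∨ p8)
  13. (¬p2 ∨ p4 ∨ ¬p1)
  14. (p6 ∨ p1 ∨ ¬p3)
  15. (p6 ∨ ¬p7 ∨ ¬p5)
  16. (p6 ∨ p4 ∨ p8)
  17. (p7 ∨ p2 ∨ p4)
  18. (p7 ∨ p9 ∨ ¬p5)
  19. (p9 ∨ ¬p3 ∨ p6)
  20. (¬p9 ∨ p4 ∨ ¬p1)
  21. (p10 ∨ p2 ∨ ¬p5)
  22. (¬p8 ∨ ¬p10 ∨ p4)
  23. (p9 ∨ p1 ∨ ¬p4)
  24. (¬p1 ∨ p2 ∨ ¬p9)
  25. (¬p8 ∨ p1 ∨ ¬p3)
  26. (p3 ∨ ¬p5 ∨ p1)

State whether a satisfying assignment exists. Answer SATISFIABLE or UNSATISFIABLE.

SATISFIABLE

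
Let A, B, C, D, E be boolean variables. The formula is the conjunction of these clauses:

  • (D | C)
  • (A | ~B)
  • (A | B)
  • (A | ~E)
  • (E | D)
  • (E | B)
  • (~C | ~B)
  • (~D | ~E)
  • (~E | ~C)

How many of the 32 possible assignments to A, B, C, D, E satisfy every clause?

1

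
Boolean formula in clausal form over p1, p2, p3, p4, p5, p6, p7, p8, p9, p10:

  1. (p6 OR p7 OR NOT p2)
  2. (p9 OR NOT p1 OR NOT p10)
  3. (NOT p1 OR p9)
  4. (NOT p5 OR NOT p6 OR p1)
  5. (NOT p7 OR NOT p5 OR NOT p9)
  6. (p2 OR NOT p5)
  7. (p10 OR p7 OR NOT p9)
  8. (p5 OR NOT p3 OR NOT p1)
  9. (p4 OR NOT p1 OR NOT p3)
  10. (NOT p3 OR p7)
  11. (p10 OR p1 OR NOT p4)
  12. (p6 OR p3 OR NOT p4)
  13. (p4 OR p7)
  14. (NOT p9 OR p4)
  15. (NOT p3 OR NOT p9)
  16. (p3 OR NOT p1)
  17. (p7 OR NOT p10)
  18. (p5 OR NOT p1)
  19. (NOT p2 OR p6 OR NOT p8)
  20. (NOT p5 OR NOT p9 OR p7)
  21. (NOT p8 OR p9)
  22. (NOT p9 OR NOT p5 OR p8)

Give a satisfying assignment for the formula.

p1=F, p2=F, p3=T, p4=F, p5=F, p6=F, p7=T, p8=F, p9=F, p10=T

Try p1 = False.
The remaining clauses are satisfied by p2 = False, p3 = True, p4 = False, p5 = False, p6 = False, p7 = True, p8 = False, p9 = False, p10 = True.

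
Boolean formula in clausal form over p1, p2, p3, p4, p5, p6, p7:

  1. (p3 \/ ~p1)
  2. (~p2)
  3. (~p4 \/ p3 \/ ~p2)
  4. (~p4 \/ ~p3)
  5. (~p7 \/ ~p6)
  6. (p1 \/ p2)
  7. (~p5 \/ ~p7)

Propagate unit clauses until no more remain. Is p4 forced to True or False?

False

Unit clause (~p2) sets p2 = False.
(p1 \/ p2): since p2 = False, the clause reduces to (p1). p1 = True.
From (p3 \/ ~p1) and p1 = True: p3 = True.
(~p3 \/ ~p4) with p3 = True leaves only ~p4, so p4 = False.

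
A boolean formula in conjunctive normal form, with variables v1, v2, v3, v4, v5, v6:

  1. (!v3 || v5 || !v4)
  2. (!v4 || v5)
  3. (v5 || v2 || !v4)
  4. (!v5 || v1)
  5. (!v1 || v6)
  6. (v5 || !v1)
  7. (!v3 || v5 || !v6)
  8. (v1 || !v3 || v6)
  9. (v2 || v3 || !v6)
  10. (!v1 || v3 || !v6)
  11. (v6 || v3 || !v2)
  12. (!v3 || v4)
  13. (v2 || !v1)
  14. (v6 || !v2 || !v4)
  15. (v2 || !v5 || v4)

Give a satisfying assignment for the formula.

Try v1 = False.
  then v5 is forced to False.
  then v4 is forced to False.
  then v3 is forced to False.
The remaining clauses are satisfied by v2 = True, v6 = True.

v1=F, v2=T, v3=F, v4=F, v5=F, v6=T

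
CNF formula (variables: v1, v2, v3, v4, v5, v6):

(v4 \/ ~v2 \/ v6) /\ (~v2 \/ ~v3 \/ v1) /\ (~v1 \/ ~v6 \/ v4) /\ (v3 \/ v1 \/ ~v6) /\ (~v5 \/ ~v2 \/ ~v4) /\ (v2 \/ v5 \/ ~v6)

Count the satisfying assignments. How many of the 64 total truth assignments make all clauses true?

Split on v2, then v6.
  v2=1, v6=1: remaining (v1,v3,v4,v5) ∈ {(1,0,1,0); (1,1,1,0)} — 2.
  v2=1, v6=0: remaining (v1,v3,v4,v5) ∈ {(0,0,1,0); (1,0,1,0); (1,1,1,0)} — 3.
  v2=0, v6=1: remaining (v1,v3,v4,v5) ∈ {(0,1,0,1); (0,1,1,1); (1,0,1,1); (1,1,1,1)} — 4.
  v2=0, v6=0: v1, v3, v4, v5 free → 2^4 = 16.
Total: 2 + 3 + 4 + 16 = 25.

25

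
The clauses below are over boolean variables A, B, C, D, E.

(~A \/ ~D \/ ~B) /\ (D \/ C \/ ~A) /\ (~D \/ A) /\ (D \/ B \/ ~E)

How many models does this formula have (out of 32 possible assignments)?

Case analysis on D and A:
  D=T, A=T: remaining (B,C,E) ∈ {(F,F,F); (F,F,T); (F,T,F); (F,T,T)} — 4.
  D=T, A=F: a clause becomes empty — 0.
  D=F, A=T: remaining (B,C,E) ∈ {(F,T,F); (T,T,F); (T,T,T)} — 3.
  D=F, A=F: C free; 3 ways for (B,E) × 2^1 = 6.
Total: 4 + 0 + 3 + 6 = 13.

13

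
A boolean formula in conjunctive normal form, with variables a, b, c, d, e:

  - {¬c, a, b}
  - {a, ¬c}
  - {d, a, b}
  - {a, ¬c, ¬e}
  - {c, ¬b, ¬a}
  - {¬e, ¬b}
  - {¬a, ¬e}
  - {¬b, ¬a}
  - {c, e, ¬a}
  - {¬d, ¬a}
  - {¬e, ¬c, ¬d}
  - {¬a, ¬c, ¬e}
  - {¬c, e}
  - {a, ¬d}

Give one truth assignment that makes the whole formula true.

Set a = False and propagate.
  then c is forced to False.
  then d is forced to False.
  then b is forced to True.
  then e is forced to False.

a=False, b=True, c=False, d=False, e=False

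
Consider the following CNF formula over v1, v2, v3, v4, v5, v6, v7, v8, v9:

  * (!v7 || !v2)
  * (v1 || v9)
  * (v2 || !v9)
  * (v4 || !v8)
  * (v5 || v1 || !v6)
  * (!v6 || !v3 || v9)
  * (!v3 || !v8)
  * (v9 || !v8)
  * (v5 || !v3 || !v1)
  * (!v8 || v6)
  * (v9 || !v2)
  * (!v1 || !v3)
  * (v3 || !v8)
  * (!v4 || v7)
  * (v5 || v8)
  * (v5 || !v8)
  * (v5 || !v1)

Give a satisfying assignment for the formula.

v1 = F, v2 = T, v3 = F, v4 = F, v5 = T, v6 = F, v7 = F, v8 = F, v9 = T

Pure literal: v5 appears only positively; assign v5 = True.
Try v1 = False.
  then v9 is forced to True.
  then v2 is forced to True.
  then v7 is forced to False.
  then v4 is forced to False.
  then v8 is forced to False.
v3, v6 are now unconstrained; take v3 = False, v6 = False.
Check each clause:
  1. (!v7 || !v2) — !v7 is true.
  2. (v1 || v9) — v9 is true.
  3. (!v9 || v2) — v2 is true.
  4. (v4 || !v8) — !v8 is true.
  5. (v5 || v1 || !v6) — !v6 is true.
  6. (!v6 || !v3 || v9) — v9 is true.
  7. (!v8 || !v3) — !v8 is true.
  8. (v9 || !v8) — !v8 is true.
  9. (!v1 || !v3 || v5) — !v3 is true.
  10. (!v8 || v6) — !v8 is true.
  11. (v9 || !v2) — v9 is true.
  12. (!v3 || !v1) — !v3 is true.
  13. (v3 || !v8) — !v8 is true.
  14. (!v4 || v7) — !v4 is true.
  15. (v5 || v8) — v5 is true.
  16. (v5 || !v8) — !v8 is true.
  17. (v5 || !v1) — v5 is true.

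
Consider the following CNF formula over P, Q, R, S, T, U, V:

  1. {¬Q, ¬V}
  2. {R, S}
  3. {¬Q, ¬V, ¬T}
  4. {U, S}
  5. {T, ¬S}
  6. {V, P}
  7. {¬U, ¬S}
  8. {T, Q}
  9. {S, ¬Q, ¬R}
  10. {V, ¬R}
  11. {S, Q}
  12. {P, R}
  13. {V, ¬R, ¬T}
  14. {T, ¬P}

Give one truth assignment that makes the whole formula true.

P = True  Q = False  R = False  S = True  T = True  U = False  V = False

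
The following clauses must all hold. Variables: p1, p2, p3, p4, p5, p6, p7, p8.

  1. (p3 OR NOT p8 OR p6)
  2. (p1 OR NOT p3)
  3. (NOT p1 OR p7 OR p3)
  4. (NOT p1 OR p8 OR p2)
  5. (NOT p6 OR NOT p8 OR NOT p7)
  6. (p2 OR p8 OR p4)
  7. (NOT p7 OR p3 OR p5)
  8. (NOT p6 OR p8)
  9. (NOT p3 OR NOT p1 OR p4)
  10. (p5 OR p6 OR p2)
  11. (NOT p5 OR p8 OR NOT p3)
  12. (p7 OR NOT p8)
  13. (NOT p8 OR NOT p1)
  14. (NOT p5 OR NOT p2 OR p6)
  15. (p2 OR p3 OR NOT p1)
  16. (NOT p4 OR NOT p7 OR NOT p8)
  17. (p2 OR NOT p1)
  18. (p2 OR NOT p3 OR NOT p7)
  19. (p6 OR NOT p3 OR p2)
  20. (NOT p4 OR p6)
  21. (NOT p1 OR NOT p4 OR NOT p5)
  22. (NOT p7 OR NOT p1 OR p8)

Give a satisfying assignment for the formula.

Branch on p1: take p1 = False.
  then p3 is forced to False.
Set p2 = True and propagate.
For the remaining variables, p4 = False, p5 = False, p6 = False, p7 = False, p8 = False works.
Every clause has at least one true literal under this assignment.
Check each clause:
  1. (NOT p8 OR p6 OR p3) — NOT p8 is true.
  2. (NOT p3 OR p1) — NOT p3 is true.
  3. (p3 OR NOT p1 OR p7) — NOT p1 is true.
  4. (p2 OR p8 OR NOT p1) — p2 is true.
  5. (NOT p6 OR NOT p7 OR NOT p8) — NOT p8 is true.
  6. (p4 OR p8 OR p2) — p2 is true.
  7. (NOT p7 OR p3 OR p5) — NOT p7 is true.
  8. (p8 OR NOT p6) — NOT p6 is true.
  9. (NOT p3 OR p4 OR NOT p1) — NOT p3 is true.
  10. (p5 OR p6 OR p2) — p2 is true.
  11. (NOT p3 OR p8 OR NOT p5) — NOT p5 is true.
  12. (p7 OR NOT p8) — NOT p8 is true.
  13. (NOT p8 OR NOT p1) — NOT p8 is true.
  14. (NOT p2 OR p6 OR NOT p5) — NOT p5 is true.
  15. (p2 OR p3 OR NOT p1) — p2 is true.
  16. (NOT p8 OR NOT p4 OR NOT p7) — NOT p8 is true.
  17. (NOT p1 OR p2) — p2 is true.
  18. (p2 OR NOT p3 OR NOT p7) — NOT p7 is true.
  19. (NOT p3 OR p6 OR p2) — p2 is true.
  20. (p6 OR NOT p4) — NOT p4 is true.
  21. (NOT p1 OR NOT p5 OR NOT p4) — NOT p5 is true.
  22. (NOT p1 OR NOT p7 OR p8) — NOT p7 is true.

p1 = False, p2 = True, p3 = False, p4 = False, p5 = False, p6 = False, p7 = False, p8 = False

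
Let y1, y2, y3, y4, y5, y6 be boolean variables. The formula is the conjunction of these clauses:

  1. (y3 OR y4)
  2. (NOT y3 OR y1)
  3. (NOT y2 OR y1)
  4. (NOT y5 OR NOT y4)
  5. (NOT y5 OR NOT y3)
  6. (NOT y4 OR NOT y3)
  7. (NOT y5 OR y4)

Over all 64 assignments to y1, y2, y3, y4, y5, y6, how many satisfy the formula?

10

Case analysis on y3 and y4:
  y3=1, y4=1: a clause becomes empty — 0.
  y3=1, y4=0: remaining (y1,y2,y5,y6) ∈ {(1,0,0,0); (1,0,0,1); (1,1,0,0); (1,1,0,1)} — 4.
  y3=0, y4=1: y6 free; 3 ways for (y1,y2,y5) × 2^1 = 6.
  y3=0, y4=0: a clause becomes empty — 0.
Total: 0 + 4 + 6 + 0 = 10.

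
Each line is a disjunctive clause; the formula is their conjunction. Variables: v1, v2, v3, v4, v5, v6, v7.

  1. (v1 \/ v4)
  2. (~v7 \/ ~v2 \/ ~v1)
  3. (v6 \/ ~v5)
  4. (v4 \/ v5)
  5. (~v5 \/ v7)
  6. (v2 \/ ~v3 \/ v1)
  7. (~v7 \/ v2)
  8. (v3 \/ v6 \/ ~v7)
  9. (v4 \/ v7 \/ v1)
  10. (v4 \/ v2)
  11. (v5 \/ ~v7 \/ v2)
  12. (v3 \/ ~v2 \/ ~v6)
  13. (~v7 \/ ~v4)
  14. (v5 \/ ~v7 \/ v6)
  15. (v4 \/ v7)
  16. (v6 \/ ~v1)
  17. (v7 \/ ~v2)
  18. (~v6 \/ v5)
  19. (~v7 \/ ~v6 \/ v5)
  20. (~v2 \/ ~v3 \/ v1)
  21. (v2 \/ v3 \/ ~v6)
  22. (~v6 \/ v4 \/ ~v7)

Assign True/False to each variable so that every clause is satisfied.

v1 = False, v2 = False, v3 = False, v4 = True, v5 = False, v6 = False, v7 = False

Check each clause:
  1. (v1 \/ v4) — v4 is true.
  2. (~v2 \/ ~v1 \/ ~v7) — ~v7 is true.
  3. (v6 \/ ~v5) — ~v5 is true.
  4. (v4 \/ v5) — v4 is true.
  5. (~v5 \/ v7) — ~v5 is true.
  6. (v1 \/ ~v3 \/ v2) — ~v3 is true.
  7. (v2 \/ ~v7) — ~v7 is true.
  8. (~v7 \/ v6 \/ v3) — ~v7 is true.
  9. (v1 \/ v7 \/ v4) — v4 is true.
  10. (v2 \/ v4) — v4 is true.
  11. (v2 \/ v5 \/ ~v7) — ~v7 is true.
  12. (v3 \/ ~v2 \/ ~v6) — ~v6 is true.
  13. (~v7 \/ ~v4) — ~v7 is true.
  14. (v5 \/ ~v7 \/ v6) — ~v7 is true.
  15. (v4 \/ v7) — v4 is true.
  16. (~v1 \/ v6) — ~v1 is true.
  17. (v7 \/ ~v2) — ~v2 is true.
  18. (v5 \/ ~v6) — ~v6 is true.
  19. (v5 \/ ~v7 \/ ~v6) — ~v7 is true.
  20. (~v3 \/ v1 \/ ~v2) — ~v3 is true.
  21. (~v6 \/ v2 \/ v3) — ~v6 is true.
  22. (~v6 \/ ~v7 \/ v4) — ~v7 is true.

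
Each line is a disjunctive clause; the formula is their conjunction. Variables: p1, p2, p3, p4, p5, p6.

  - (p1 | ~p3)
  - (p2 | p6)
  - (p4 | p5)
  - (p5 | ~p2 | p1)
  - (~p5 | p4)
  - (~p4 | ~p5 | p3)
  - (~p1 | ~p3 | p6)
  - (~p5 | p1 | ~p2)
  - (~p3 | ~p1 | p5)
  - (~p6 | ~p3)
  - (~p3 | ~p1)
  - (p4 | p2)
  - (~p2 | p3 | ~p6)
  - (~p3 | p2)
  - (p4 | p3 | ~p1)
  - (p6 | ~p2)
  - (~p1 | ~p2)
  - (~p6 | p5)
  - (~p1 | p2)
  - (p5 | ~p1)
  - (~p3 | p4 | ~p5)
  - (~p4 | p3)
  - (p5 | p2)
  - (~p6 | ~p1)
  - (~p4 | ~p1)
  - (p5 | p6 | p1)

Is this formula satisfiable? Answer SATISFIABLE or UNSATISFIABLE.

p1 = True:
  propagation gives p3=False, p4=True; an empty clause results — contradiction.
p1 = False:
  propagation gives p3=False, p4=False, p5=True; an empty clause results — contradiction.
Every branch closes, so no satisfying assignment exists.

UNSATISFIABLE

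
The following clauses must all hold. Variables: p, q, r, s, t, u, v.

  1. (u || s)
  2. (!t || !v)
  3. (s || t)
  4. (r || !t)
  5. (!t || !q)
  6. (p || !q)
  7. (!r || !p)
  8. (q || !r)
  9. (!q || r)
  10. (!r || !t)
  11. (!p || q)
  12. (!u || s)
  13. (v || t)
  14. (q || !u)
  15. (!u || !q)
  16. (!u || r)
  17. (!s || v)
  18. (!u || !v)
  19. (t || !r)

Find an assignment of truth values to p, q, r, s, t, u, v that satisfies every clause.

Branch on p: take p = False.
  then q is forced to False.
  then r is forced to False.
  then t is forced to False.
  then s is forced to True.
  then v is forced to True.
  then u is forced to False.
Check each clause:
  1. (u || s) — s is true.
  2. (!t || !v) — !t is true.
  3. (s || t) — s is true.
  4. (r || !t) — !t is true.
  5. (!q || !t) — !t is true.
  6. (p || !q) — !q is true.
  7. (!r || !p) — !r is true.
  8. (!r || q) — !r is true.
  9. (!q || r) — !q is true.
  10. (!r || !t) — !t is true.
  11. (q || !p) — !p is true.
  12. (!u || s) — !u is true.
  13. (v || t) — v is true.
  14. (q || !u) — !u is true.
  15. (!q || !u) — !u is true.
  16. (!u || r) — !u is true.
  17. (v || !s) — v is true.
  18. (!u || !v) — !u is true.
  19. (!r || t) — !r is true.

p=F, q=F, r=F, s=T, t=F, u=F, v=T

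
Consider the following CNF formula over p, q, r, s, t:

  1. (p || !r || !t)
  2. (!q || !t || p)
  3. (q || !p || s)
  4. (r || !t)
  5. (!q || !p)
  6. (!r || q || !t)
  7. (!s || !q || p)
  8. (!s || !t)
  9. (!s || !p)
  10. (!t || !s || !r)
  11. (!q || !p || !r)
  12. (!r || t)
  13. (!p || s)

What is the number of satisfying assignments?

3

Satisfying assignments:
  p=0 q=0 r=0 s=0 t=0
  p=0 q=0 r=0 s=1 t=0
  p=0 q=1 r=0 s=0 t=0
Count: 3.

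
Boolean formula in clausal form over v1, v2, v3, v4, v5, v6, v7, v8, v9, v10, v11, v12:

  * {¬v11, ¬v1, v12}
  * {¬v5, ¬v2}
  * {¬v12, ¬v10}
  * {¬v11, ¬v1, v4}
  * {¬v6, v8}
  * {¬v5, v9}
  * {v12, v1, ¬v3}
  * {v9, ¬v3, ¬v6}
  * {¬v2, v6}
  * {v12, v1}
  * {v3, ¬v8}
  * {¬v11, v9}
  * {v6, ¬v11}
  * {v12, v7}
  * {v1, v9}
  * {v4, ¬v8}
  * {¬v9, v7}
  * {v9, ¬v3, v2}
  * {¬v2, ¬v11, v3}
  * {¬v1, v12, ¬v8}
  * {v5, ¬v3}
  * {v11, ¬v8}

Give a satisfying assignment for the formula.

v1 = False, v2 = False, v3 = True, v4 = True, v5 = True, v6 = False, v7 = True, v8 = False, v9 = True, v10 = False, v11 = False, v12 = True

Check each clause:
  1. {¬v11, ¬v1, v12} — v12 is true.
  2. {¬v2, ¬v5} — ¬v2 is true.
  3. {¬v12, ¬v10} — ¬v10 is true.
  4. {¬v1, ¬v11, v4} — v4 is true.
  5. {v8, ¬v6} — ¬v6 is true.
  6. {¬v5, v9} — v9 is true.
  7. {v1, ¬v3, v12} — v12 is true.
  8. {v9, ¬v6, ¬v3} — v9 is true.
  9. {¬v2, v6} — ¬v2 is true.
  10. {v12, v1} — v12 is true.
  11. {¬v8, v3} — ¬v8 is true.
  12. {¬v11, v9} — v9 is true.
  13. {¬v11, v6} — ¬v11 is true.
  14. {v7, v12} — v12 is true.
  15. {v9, v1} — v9 is true.
  16. {v4, ¬v8} — ¬v8 is true.
  17. {¬v9, v7} — v7 is true.
  18. {v9, v2, ¬v3} — v9 is true.
  19. {¬v11, v3, ¬v2} — v3 is true.
  20. {¬v8, v12, ¬v1} — ¬v8 is true.
  21. {¬v3, v5} — v5 is true.
  22. {¬v8, v11} — ¬v8 is true.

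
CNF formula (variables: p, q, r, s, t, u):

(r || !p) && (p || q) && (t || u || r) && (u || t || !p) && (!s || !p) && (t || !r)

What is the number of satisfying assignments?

14

Case analysis on p and r:
  p=1, r=1: remaining (q,s,t,u) ∈ {(0,0,1,0); (0,0,1,1); (1,0,1,0); (1,0,1,1)} — 4.
  p=1, r=0: a clause becomes empty — 0.
  p=0, r=1: remaining (q,s,t,u) ∈ {(1,0,1,0); (1,0,1,1); (1,1,1,0); (1,1,1,1)} — 4.
  p=0, r=0: s free; 3 ways for (q,t,u) × 2^1 = 6.
Total: 4 + 0 + 4 + 6 = 14.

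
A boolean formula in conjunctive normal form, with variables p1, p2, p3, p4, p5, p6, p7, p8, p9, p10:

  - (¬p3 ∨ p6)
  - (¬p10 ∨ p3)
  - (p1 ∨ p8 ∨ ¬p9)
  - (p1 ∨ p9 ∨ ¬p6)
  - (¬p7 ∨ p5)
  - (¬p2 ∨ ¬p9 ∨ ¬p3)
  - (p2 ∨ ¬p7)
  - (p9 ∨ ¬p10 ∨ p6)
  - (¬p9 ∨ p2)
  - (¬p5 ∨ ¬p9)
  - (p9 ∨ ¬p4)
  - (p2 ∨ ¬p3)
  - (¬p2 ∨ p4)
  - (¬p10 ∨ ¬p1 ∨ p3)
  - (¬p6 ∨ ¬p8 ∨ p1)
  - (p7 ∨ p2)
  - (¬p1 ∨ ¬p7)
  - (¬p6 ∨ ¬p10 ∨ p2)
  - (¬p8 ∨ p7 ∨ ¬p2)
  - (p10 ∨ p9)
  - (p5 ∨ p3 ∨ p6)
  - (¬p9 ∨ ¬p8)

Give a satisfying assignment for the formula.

p1=1, p2=1, p3=0, p4=1, p5=0, p6=1, p7=0, p8=0, p9=1, p10=0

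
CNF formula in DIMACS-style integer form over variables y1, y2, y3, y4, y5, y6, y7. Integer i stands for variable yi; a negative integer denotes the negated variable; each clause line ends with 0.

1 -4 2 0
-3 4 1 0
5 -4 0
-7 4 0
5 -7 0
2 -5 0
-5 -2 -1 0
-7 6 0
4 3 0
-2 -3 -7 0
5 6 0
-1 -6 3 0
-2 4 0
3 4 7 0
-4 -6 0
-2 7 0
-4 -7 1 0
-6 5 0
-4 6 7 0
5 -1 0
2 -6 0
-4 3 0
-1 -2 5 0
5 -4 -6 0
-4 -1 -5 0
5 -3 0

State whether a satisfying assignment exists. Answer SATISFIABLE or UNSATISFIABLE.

UNSATISFIABLE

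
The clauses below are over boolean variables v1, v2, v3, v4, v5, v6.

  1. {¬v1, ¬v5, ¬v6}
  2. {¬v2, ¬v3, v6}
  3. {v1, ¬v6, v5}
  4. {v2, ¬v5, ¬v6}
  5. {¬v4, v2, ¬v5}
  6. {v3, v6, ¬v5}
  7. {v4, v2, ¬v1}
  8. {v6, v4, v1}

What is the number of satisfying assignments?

17

Case analysis on v6 and v5:
  v6=T, v5=T: remaining (v1,v2,v3,v4) ∈ {(F,T,F,F); (F,T,F,T); (F,T,T,F); (F,T,T,T)} — 4.
  v6=T, v5=F: v3 free; 3 ways for (v1,v2,v4) × 2^1 = 6.
  v6=F, v5=T: a clause becomes empty — 0.
  v6=F, v5=F: 7 of the 16 assignments to (v1,v2,v3,v4) work.
Total: 4 + 6 + 0 + 7 = 17.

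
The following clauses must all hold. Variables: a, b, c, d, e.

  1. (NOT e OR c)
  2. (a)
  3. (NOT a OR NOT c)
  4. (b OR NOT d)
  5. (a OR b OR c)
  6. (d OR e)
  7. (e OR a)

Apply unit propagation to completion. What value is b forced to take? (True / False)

Unit clause (a) sets a = True.
In (NOT c OR NOT a), NOT a is now false; NOT c must hold, so c = False.
(c OR NOT e): since c = False, the clause reduces to (NOT e). e = False.
(d OR e) with e = False leaves only d, so d = True.
From (b OR NOT d) and d = True: b = True.

True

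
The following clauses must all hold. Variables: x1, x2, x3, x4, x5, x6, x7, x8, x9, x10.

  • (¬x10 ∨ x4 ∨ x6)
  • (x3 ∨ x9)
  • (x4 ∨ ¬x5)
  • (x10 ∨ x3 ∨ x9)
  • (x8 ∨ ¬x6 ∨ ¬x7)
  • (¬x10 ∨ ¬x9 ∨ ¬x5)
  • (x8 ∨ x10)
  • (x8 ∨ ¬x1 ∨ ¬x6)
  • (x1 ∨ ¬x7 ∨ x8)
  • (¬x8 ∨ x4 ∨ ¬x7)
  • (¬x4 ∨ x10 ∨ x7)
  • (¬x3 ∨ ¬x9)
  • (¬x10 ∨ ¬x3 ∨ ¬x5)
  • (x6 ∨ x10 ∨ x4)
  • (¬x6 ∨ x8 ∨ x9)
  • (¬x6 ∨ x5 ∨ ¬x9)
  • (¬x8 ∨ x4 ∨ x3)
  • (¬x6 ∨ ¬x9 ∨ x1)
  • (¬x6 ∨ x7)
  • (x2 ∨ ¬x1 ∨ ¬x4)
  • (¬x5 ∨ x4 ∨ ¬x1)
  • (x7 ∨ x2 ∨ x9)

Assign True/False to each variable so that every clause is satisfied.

x2 occurs only positively in the remaining clauses — set x2 = True.
Set x1 = False and propagate.
Set x3 = True and propagate.
  then x9 is forced to False.
Branch on x4: take x4 = True.
For the remaining variables, x5 = True, x6 = True, x7 = True, x8 = True, x10 = False works.

x1=False, x2=True, x3=True, x4=True, x5=True, x6=True, x7=True, x8=True, x9=False, x10=False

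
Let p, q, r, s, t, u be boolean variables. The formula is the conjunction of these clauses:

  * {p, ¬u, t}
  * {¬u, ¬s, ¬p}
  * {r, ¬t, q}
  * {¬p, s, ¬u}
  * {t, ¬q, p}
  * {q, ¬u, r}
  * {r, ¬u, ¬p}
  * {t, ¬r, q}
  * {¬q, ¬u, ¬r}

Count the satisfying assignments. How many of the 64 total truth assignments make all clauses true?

24

Split on u, then p.
  u=1, p=1: a clause becomes empty — 0.
  u=1, p=0: remaining (q,r,s,t) ∈ {(0,1,0,1); (0,1,1,1); (1,0,0,1); (1,0,1,1)} — 4.
  u=0, p=1: s free; 6 ways for (q,r,t) × 2^1 = 12.
  u=0, p=0: s free; 4 ways for (q,r,t) × 2^1 = 8.
Total: 0 + 4 + 12 + 8 = 24.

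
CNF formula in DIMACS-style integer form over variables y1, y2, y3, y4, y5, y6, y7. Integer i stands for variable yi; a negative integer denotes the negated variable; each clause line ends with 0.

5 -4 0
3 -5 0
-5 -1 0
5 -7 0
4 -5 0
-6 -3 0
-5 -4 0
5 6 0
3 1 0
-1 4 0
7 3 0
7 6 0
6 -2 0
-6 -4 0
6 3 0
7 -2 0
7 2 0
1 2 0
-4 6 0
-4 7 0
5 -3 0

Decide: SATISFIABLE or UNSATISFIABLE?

UNSATISFIABLE

y5 = True:
  propagation gives y3=True, y1=False, y4=True; an empty clause results — contradiction.
y5 = False:
  propagation gives y4=False, y7=False, y6=True, y3=False; an empty clause results — contradiction.
Every branch closes, so no satisfying assignment exists.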